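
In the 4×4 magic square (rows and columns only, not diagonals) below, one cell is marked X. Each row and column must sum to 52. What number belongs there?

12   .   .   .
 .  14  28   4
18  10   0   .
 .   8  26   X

2

Row 2: 14 + 28 + 4 + ? = 52, so (2,1) = 6.
Using row 3: 18 + 10 + 0 + ? → (3,4) = 52 − 28 = 24.
Column 1: 12 + 6 + 18 + ? = 52, so (4,1) = 16.
From column 2, 52 − (14 + 10 + 8) gives (1,2) = 20.
Column 3 needs 52; the known cells sum to 54, so (1,3) = -2.
Using row 1: 12 + 20 + (-2) + ? → (1,4) = 52 − 30 = 22.
Row 4 must total 52; the given cells sum to 50, so (4,4) = 2.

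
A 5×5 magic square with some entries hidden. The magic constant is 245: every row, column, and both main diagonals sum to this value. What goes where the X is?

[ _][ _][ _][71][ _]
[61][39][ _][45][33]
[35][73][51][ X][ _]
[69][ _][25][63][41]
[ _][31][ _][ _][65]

From row 2, 245 − (61 + 39 + 45 + 33) gives (2,3) = 67.
Row 4: 69 + 25 + 63 + 41 + ? = 245, so (4,2) = 47.
Using column 2: 39 + 73 + 47 + 31 + ? → (1,2) = 245 − 190 = 55.
From main diagonal, 245 − (39 + 51 + 63 + 65) gives (1,1) = 27.
Column 1 must total 245; the given cells sum to 192, so (5,1) = 53.
Anti-diagonal must total 245; the given cells sum to 196, so (1,5) = 49.
Using row 1: 27 + 55 + 71 + 49 + ? → (1,3) = 245 − 202 = 43.
The remaining cell in column 3 is (5,3) = 245 − 186 = 59.
From column 5, 245 − (49 + 33 + 41 + 65) gives (3,5) = 57.
The remaining cell in row 3 is (3,4) = 245 − 216 = 29.

29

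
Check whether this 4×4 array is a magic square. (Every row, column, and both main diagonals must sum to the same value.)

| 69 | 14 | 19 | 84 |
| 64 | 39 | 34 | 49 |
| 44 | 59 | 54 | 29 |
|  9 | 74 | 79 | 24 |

Row 1: 69 + 14 + 19 + 84 = 186.
Row 2: 64 + 39 + 34 + 49 = 186.
Row 3: 44 + 59 + 54 + 29 = 186.
Row 4: 9 + 74 + 79 + 24 = 186.
Column 1: 69 + 64 + 44 + 9 = 186.
Column 2: 14 + 39 + 59 + 74 = 186.
Column 3: 19 + 34 + 54 + 79 = 186.
Column 4: 84 + 49 + 29 + 24 = 186.
Main diagonal: 69 + 39 + 54 + 24 = 186.
Anti-diagonal: 84 + 34 + 59 + 9 = 186.
All lines sum to 186.

Yes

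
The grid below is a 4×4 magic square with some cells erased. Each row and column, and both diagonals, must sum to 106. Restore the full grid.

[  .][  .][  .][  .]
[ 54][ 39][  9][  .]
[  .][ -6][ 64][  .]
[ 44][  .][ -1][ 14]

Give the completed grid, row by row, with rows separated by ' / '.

-11 24 34 59 / 54 39 9 4 / 19 -6 64 29 / 44 49 -1 14

The remaining cell in row 2 is (2,4) = 106 − 102 = 4.
From row 4, 106 − (44 + (-1) + 14) gives (4,2) = 49.
The remaining cell in column 2 is (1,2) = 106 − 82 = 24.
Column 3: 9 + 64 + (-1) + ? = 106, so (1,3) = 34.
Using main diagonal: 39 + 64 + 14 + ? → (1,1) = 106 − 117 = -11.
The remaining cell in anti-diagonal is (1,4) = 106 − 47 = 59.
From column 1, 106 − (-11 + 54 + 44) gives (3,1) = 19.
Column 4 needs 106; the known cells sum to 77, so (3,4) = 29.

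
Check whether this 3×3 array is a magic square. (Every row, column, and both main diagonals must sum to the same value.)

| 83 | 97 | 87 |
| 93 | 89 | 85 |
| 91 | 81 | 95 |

Row 1: 83 + 97 + 87 = 267.
Row 2: 93 + 89 + 85 = 267.
Row 3: 91 + 81 + 95 = 267.
Column 1: 83 + 93 + 91 = 267.
Column 2: 97 + 89 + 81 = 267.
Column 3: 87 + 85 + 95 = 267.
Main diagonal: 83 + 89 + 95 = 267.
Anti-diagonal: 87 + 89 + 91 = 267.
All lines sum to 267.

Yes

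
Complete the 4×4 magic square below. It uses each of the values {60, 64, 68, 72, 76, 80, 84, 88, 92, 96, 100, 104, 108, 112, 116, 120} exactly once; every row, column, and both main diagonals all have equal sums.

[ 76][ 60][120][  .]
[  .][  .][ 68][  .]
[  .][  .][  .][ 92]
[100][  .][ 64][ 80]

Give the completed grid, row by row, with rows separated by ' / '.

The 16 entries sum to 1440, so each line sums to 1440/4 = 360.
From row 1, 360 − (76 + 60 + 120) gives (1,4) = 104.
Row 4 needs 360; the known cells sum to 244, so (4,2) = 116.
Using column 3: 120 + 68 + 64 + ? → (3,3) = 360 − 252 = 108.
From column 4, 360 − (104 + 92 + 80) gives (2,4) = 84.
The remaining cell in main diagonal is (2,2) = 360 − 264 = 96.
Anti-diagonal: 104 + 68 + 100 + ? = 360, so (3,2) = 88.
Row 2 needs 360; the known cells sum to 248, so (2,1) = 112.
The remaining cell in row 3 is (3,1) = 360 − 288 = 72.

76 60 120 104 / 112 96 68 84 / 72 88 108 92 / 100 116 64 80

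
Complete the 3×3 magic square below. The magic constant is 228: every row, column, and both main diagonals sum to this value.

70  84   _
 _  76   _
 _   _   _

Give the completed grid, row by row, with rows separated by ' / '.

70 84 74 / 80 76 72 / 78 68 82

From row 1, 228 − (70 + 84) gives (1,3) = 74.
Column 2 needs 228; the known cells sum to 160, so (3,2) = 68.
Using main diagonal: 70 + 76 + ? → (3,3) = 228 − 146 = 82.
Anti-diagonal must total 228; the given cells sum to 150, so (3,1) = 78.
Column 1 needs 228; the known cells sum to 148, so (2,1) = 80.
Column 3 must total 228; the given cells sum to 156, so (2,3) = 72.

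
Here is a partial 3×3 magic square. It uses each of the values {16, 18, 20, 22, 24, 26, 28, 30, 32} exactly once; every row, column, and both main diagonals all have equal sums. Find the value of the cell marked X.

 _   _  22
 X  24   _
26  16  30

The 9 entries sum to 216, so each line sums to 216/3 = 72.
The remaining cell in column 2 is (1,2) = 72 − 40 = 32.
Column 3: 22 + 30 + ? = 72, so (2,3) = 20.
Main diagonal must total 72; the given cells sum to 54, so (1,1) = 18.
Row 2: 24 + 20 + ? = 72, so (2,1) = 28.

28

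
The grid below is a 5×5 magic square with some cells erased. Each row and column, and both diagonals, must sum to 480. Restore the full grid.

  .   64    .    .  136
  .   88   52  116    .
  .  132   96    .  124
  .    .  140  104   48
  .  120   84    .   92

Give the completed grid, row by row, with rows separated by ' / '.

100 64 108 72 136 / 144 88 52 116 80 / 68 132 96 60 124 / 112 76 140 104 48 / 56 120 84 128 92

Column 2: 64 + 88 + 132 + 120 + ? = 480, so (4,2) = 76.
Column 3: 52 + 96 + 140 + 84 + ? = 480, so (1,3) = 108.
Column 5 must total 480; the given cells sum to 400, so (2,5) = 80.
Main diagonal: 88 + 96 + 104 + 92 + ? = 480, so (1,1) = 100.
Using anti-diagonal: 136 + 116 + 96 + 76 + ? → (5,1) = 480 − 424 = 56.
From row 1, 480 − (100 + 64 + 108 + 136) gives (1,4) = 72.
Row 2 needs 480; the known cells sum to 336, so (2,1) = 144.
From row 4, 480 − (76 + 140 + 104 + 48) gives (4,1) = 112.
Row 5 must total 480; the given cells sum to 352, so (5,4) = 128.
Column 1 must total 480; the given cells sum to 412, so (3,1) = 68.
From column 4, 480 − (72 + 116 + 104 + 128) gives (3,4) = 60.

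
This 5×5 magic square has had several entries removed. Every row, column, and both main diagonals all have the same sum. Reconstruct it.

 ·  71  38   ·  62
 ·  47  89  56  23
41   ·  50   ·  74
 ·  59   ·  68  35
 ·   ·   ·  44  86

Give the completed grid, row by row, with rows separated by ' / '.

Column 5 is already complete: 62 + 23 + 74 + 35 + 86 = 280, so that is the magic constant.
Row 2: 47 + 89 + 56 + 23 + ? = 280, so (2,1) = 65.
From main diagonal, 280 − (47 + 50 + 68 + 86) gives (1,1) = 29.
From anti-diagonal, 280 − (62 + 56 + 50 + 59) gives (5,1) = 53.
From row 1, 280 − (29 + 71 + 38 + 62) gives (1,4) = 80.
Column 1 needs 280; the known cells sum to 188, so (4,1) = 92.
Column 4 needs 280; the known cells sum to 248, so (3,4) = 32.
The remaining cell in row 3 is (3,2) = 280 − 197 = 83.
Row 4 needs 280; the known cells sum to 254, so (4,3) = 26.
Column 2 needs 280; the known cells sum to 260, so (5,2) = 20.
Using column 3: 38 + 89 + 50 + 26 + ? → (5,3) = 280 − 203 = 77.

29 71 38 80 62 / 65 47 89 56 23 / 41 83 50 32 74 / 92 59 26 68 35 / 53 20 77 44 86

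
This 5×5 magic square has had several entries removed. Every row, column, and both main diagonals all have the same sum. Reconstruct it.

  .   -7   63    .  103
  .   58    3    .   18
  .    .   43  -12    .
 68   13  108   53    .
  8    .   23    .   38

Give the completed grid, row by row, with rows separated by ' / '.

Column 3 is already complete: 63 + 3 + 43 + 108 + 23 = 240, so that is the magic constant.
Row 4 must total 240; the given cells sum to 242, so (4,5) = -2.
Using column 5: 103 + 18 + (-2) + 38 + ? → (3,5) = 240 − 157 = 83.
Using main diagonal: 58 + 43 + 53 + 38 + ? → (1,1) = 240 − 192 = 48.
The remaining cell in anti-diagonal is (2,4) = 240 − 167 = 73.
The remaining cell in row 1 is (1,4) = 240 − 207 = 33.
The remaining cell in row 2 is (2,1) = 240 − 152 = 88.
The remaining cell in column 1 is (3,1) = 240 − 212 = 28.
Column 4: 33 + 73 + (-12) + 53 + ? = 240, so (5,4) = 93.
The remaining cell in row 3 is (3,2) = 240 − 142 = 98.
Row 5 needs 240; the known cells sum to 162, so (5,2) = 78.

48 -7 63 33 103 / 88 58 3 73 18 / 28 98 43 -12 83 / 68 13 108 53 -2 / 8 78 23 93 38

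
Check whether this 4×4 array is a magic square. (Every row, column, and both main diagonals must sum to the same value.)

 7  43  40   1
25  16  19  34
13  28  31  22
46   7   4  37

Row 1: 7 + 43 + 40 + 1 = 91.
Row 2: 25 + 16 + 19 + 34 = 94.
Row 3: 13 + 28 + 31 + 22 = 94.
Row 4: 46 + 7 + 4 + 37 = 94.
Column 1: 7 + 25 + 13 + 46 = 91.
Column 2: 43 + 16 + 28 + 7 = 94.
Column 3: 40 + 19 + 31 + 4 = 94.
Column 4: 1 + 34 + 22 + 37 = 94.
Main diagonal: 7 + 16 + 31 + 37 = 91.
Anti-diagonal: 1 + 19 + 28 + 46 = 94.

No — column 1 sums to 91 but anti-diagonal sums to 94.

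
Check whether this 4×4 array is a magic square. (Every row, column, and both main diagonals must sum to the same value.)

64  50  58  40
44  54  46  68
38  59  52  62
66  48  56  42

No — row 3 sums to 211 but row 2 sums to 212.

Row 1: 64 + 50 + 58 + 40 = 212.
Row 2: 44 + 54 + 46 + 68 = 212.
Row 3: 38 + 59 + 52 + 62 = 211.
Row 4: 66 + 48 + 56 + 42 = 212.
Column 1: 64 + 44 + 38 + 66 = 212.
Column 2: 50 + 54 + 59 + 48 = 211.
Column 3: 58 + 46 + 52 + 56 = 212.
Column 4: 40 + 68 + 62 + 42 = 212.
Main diagonal: 64 + 54 + 52 + 42 = 212.
Anti-diagonal: 40 + 46 + 59 + 66 = 211.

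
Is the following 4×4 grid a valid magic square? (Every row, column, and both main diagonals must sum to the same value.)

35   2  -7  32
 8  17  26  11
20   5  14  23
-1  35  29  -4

Row 1: 35 + 2 + (-7) + 32 = 62.
Row 2: 8 + 17 + 26 + 11 = 62.
Row 3: 20 + 5 + 14 + 23 = 62.
Row 4: -1 + 35 + 29 + (-4) = 59.
Column 1: 35 + 8 + 20 + (-1) = 62.
Column 2: 2 + 17 + 5 + 35 = 59.
Column 3: -7 + 26 + 14 + 29 = 62.
Column 4: 32 + 11 + 23 + (-4) = 62.
Main diagonal: 35 + 17 + 14 + (-4) = 62.
Anti-diagonal: 32 + 26 + 5 + (-1) = 62.

No — column 3 sums to 62 but row 4 sums to 59.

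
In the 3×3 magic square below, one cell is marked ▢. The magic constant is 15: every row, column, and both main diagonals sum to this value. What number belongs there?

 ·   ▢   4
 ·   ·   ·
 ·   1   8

9

The remaining cell in row 3 is (3,1) = 15 − 9 = 6.
Column 3 must total 15; the given cells sum to 12, so (2,3) = 3.
Anti-diagonal: 4 + 6 + ? = 15, so (2,2) = 5.
Row 2: 5 + 3 + ? = 15, so (2,1) = 7.
From column 1, 15 − (7 + 6) gives (1,1) = 2.
The remaining cell in column 2 is (1,2) = 15 − 6 = 9.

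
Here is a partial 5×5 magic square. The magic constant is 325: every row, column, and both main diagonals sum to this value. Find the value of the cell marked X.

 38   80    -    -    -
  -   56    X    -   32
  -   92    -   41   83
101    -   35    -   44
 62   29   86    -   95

98

The remaining cell in row 5 is (5,4) = 325 − 272 = 53.
From column 2, 325 − (80 + 56 + 92 + 29) gives (4,2) = 68.
Column 5 needs 325; the known cells sum to 254, so (1,5) = 71.
Using row 4: 101 + 68 + 35 + 44 + ? → (4,4) = 325 − 248 = 77.
Main diagonal needs 325; the known cells sum to 266, so (3,3) = 59.
From anti-diagonal, 325 − (71 + 59 + 68 + 62) gives (2,4) = 65.
The remaining cell in row 3 is (3,1) = 325 − 275 = 50.
Using column 1: 38 + 50 + 101 + 62 + ? → (2,1) = 325 − 251 = 74.
Column 4 must total 325; the given cells sum to 236, so (1,4) = 89.
Row 1 needs 325; the known cells sum to 278, so (1,3) = 47.
Row 2 needs 325; the known cells sum to 227, so (2,3) = 98.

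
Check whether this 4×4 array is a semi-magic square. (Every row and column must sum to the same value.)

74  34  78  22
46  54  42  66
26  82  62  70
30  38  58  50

No — column 3 sums to 240 but row 4 sums to 176.

Row 1: 74 + 34 + 78 + 22 = 208.
Row 2: 46 + 54 + 42 + 66 = 208.
Row 3: 26 + 82 + 62 + 70 = 240.
Row 4: 30 + 38 + 58 + 50 = 176.
Column 1: 74 + 46 + 26 + 30 = 176.
Column 2: 34 + 54 + 82 + 38 = 208.
Column 3: 78 + 42 + 62 + 58 = 240.
Column 4: 22 + 66 + 70 + 50 = 208.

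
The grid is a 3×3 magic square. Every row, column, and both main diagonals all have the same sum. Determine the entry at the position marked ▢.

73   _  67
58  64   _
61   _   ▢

55

Column 1 is complete and sums to 192; that is the magic constant.
Row 1: 73 + 67 + ? = 192, so (1,2) = 52.
Row 2 must total 192; the given cells sum to 122, so (2,3) = 70.
Column 2 must total 192; the given cells sum to 116, so (3,2) = 76.
Column 3 must total 192; the given cells sum to 137, so (3,3) = 55.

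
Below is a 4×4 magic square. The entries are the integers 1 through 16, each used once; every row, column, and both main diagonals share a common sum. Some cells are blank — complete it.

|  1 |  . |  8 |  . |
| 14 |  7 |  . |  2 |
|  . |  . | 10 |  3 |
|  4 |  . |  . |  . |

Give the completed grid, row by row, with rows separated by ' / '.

1 12 8 13 / 14 7 11 2 / 15 6 10 3 / 4 9 5 16

The entries are 1 through 16, which sum to 136, so each line sums to 136/4 = 34.
Row 2 must total 34; the given cells sum to 23, so (2,3) = 11.
Using column 1: 1 + 14 + 4 + ? → (3,1) = 34 − 19 = 15.
From column 3, 34 − (8 + 11 + 10) gives (4,3) = 5.
The remaining cell in main diagonal is (4,4) = 34 − 18 = 16.
The remaining cell in row 3 is (3,2) = 34 − 28 = 6.
Row 4 needs 34; the known cells sum to 25, so (4,2) = 9.
Using column 2: 7 + 6 + 9 + ? → (1,2) = 34 − 22 = 12.
Column 4 must total 34; the given cells sum to 21, so (1,4) = 13.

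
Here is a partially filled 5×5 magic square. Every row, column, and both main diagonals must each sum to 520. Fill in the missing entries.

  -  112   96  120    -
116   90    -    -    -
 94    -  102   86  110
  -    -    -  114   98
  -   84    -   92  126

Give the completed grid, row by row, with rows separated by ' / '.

88 112 96 120 104 / 116 90 124 108 82 / 94 128 102 86 110 / 122 106 80 114 98 / 100 84 118 92 126

The remaining cell in row 3 is (3,2) = 520 − 392 = 128.
Using column 2: 112 + 90 + 128 + 84 + ? → (4,2) = 520 − 414 = 106.
Column 4: 120 + 86 + 114 + 92 + ? = 520, so (2,4) = 108.
Main diagonal needs 520; the known cells sum to 432, so (1,1) = 88.
From row 1, 520 − (88 + 112 + 96 + 120) gives (1,5) = 104.
Using column 5: 104 + 110 + 98 + 126 + ? → (2,5) = 520 − 438 = 82.
From anti-diagonal, 520 − (104 + 108 + 102 + 106) gives (5,1) = 100.
From row 2, 520 − (116 + 90 + 108 + 82) gives (2,3) = 124.
Row 5 must total 520; the given cells sum to 402, so (5,3) = 118.
Column 1 needs 520; the known cells sum to 398, so (4,1) = 122.
Column 3 needs 520; the known cells sum to 440, so (4,3) = 80.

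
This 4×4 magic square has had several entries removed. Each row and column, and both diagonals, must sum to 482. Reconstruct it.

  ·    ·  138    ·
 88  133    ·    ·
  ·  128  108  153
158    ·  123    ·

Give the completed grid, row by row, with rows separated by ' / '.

143 118 138 83 / 88 133 113 148 / 93 128 108 153 / 158 103 123 98

Row 3 must total 482; the given cells sum to 389, so (3,1) = 93.
Using column 1: 88 + 93 + 158 + ? → (1,1) = 482 − 339 = 143.
Using column 3: 138 + 108 + 123 + ? → (2,3) = 482 − 369 = 113.
Main diagonal needs 482; the known cells sum to 384, so (4,4) = 98.
Anti-diagonal needs 482; the known cells sum to 399, so (1,4) = 83.
Row 1 needs 482; the known cells sum to 364, so (1,2) = 118.
Row 2: 88 + 133 + 113 + ? = 482, so (2,4) = 148.
Row 4 needs 482; the known cells sum to 379, so (4,2) = 103.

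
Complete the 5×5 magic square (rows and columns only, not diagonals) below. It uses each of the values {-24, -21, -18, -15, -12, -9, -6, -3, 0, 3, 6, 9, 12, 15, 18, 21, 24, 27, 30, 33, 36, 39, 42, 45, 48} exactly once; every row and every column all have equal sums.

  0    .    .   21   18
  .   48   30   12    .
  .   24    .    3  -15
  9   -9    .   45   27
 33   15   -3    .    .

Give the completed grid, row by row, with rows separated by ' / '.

0 -18 39 21 18 / -24 48 30 12 -6 / 42 24 6 3 -15 / 9 -9 -12 45 27 / 33 15 -3 -21 36

The 25 entries sum to 300, so each line sums to 300/5 = 60.
Row 4 needs 60; the known cells sum to 72, so (4,3) = -12.
Column 2: 48 + 24 + (-9) + 15 + ? = 60, so (1,2) = -18.
Using column 4: 21 + 12 + 3 + 45 + ? → (5,4) = 60 − 81 = -21.
Row 1 needs 60; the known cells sum to 21, so (1,3) = 39.
Row 5: 33 + 15 + (-3) + (-21) + ? = 60, so (5,5) = 36.
Column 3: 39 + 30 + (-12) + (-3) + ? = 60, so (3,3) = 6.
Column 5 needs 60; the known cells sum to 66, so (2,5) = -6.
The remaining cell in row 2 is (2,1) = 60 − 84 = -24.
Row 3: 24 + 6 + 3 + (-15) + ? = 60, so (3,1) = 42.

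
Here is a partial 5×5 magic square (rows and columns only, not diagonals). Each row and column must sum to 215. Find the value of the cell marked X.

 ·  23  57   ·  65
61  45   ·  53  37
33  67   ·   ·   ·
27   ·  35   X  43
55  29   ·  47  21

Row 2 needs 215; the known cells sum to 196, so (2,3) = 19.
From row 5, 215 − (55 + 29 + 47 + 21) gives (5,3) = 63.
The remaining cell in column 1 is (1,1) = 215 − 176 = 39.
The remaining cell in column 2 is (4,2) = 215 − 164 = 51.
Column 3: 57 + 19 + 35 + 63 + ? = 215, so (3,3) = 41.
Column 5: 65 + 37 + 43 + 21 + ? = 215, so (3,5) = 49.
Row 1 must total 215; the given cells sum to 184, so (1,4) = 31.
Row 3 needs 215; the known cells sum to 190, so (3,4) = 25.
Row 4: 27 + 51 + 35 + 43 + ? = 215, so (4,4) = 59.

59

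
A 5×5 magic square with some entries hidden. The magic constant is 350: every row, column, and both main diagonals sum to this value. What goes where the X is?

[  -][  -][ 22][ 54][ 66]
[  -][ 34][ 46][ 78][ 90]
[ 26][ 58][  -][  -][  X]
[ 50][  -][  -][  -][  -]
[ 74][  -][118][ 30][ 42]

114

The remaining cell in row 2 is (2,1) = 350 − 248 = 102.
Row 5: 74 + 118 + 30 + 42 + ? = 350, so (5,2) = 86.
From column 1, 350 − (102 + 26 + 50 + 74) gives (1,1) = 98.
Row 1 needs 350; the known cells sum to 240, so (1,2) = 110.
From column 2, 350 − (110 + 34 + 58 + 86) gives (4,2) = 62.
Using anti-diagonal: 66 + 78 + 62 + 74 + ? → (3,3) = 350 − 280 = 70.
From column 3, 350 − (22 + 46 + 70 + 118) gives (4,3) = 94.
From main diagonal, 350 − (98 + 34 + 70 + 42) gives (4,4) = 106.
Row 4 needs 350; the known cells sum to 312, so (4,5) = 38.
Column 4: 54 + 78 + 106 + 30 + ? = 350, so (3,4) = 82.
From column 5, 350 − (66 + 90 + 38 + 42) gives (3,5) = 114.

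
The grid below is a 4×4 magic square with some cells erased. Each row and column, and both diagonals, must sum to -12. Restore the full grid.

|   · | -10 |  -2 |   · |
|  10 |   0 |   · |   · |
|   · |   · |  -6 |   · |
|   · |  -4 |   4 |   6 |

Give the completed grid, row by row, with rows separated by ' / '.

-12 -10 -2 12 / 10 0 -8 -14 / 8 2 -6 -16 / -18 -4 4 6

From row 4, -12 − (-4 + 4 + 6) gives (4,1) = -18.
The remaining cell in column 2 is (3,2) = -12 − (-14) = 2.
Using column 3: -2 + (-6) + 4 + ? → (2,3) = -12 − (-4) = -8.
The remaining cell in main diagonal is (1,1) = -12 − 0 = -12.
Anti-diagonal: -8 + 2 + (-18) + ? = -12, so (1,4) = 12.
From row 2, -12 − (10 + 0 + (-8)) gives (2,4) = -14.
Column 1: -12 + 10 + (-18) + ? = -12, so (3,1) = 8.
Using column 4: 12 + (-14) + 6 + ? → (3,4) = -12 − 4 = -16.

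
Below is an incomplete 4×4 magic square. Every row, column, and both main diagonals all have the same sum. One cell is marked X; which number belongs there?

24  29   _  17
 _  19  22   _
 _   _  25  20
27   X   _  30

18

Main diagonal is complete and sums to 98; that is the magic constant.
Row 1 needs 98; the known cells sum to 70, so (1,3) = 28.
Column 3: 28 + 22 + 25 + ? = 98, so (4,3) = 23.
Using column 4: 17 + 20 + 30 + ? → (2,4) = 98 − 67 = 31.
Using anti-diagonal: 17 + 22 + 27 + ? → (3,2) = 98 − 66 = 32.
Row 2: 19 + 22 + 31 + ? = 98, so (2,1) = 26.
Row 3: 32 + 25 + 20 + ? = 98, so (3,1) = 21.
The remaining cell in row 4 is (4,2) = 98 − 80 = 18.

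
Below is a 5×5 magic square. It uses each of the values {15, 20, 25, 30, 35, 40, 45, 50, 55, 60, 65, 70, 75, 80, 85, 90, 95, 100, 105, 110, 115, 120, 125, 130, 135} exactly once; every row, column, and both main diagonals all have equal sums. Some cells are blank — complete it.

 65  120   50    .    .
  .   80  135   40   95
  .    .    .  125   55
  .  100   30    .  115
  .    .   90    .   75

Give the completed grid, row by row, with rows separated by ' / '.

65 120 50 105 35 / 25 80 135 40 95 / 110 15 70 125 55 / 45 100 30 85 115 / 130 60 90 20 75

The 25 entries sum to 1875, so each line sums to 1875/5 = 375.
The remaining cell in row 2 is (2,1) = 375 − 350 = 25.
From column 3, 375 − (50 + 135 + 30 + 90) gives (3,3) = 70.
Column 5 needs 375; the known cells sum to 340, so (1,5) = 35.
Main diagonal needs 375; the known cells sum to 290, so (4,4) = 85.
Anti-diagonal must total 375; the given cells sum to 245, so (5,1) = 130.
Using row 1: 65 + 120 + 50 + 35 + ? → (1,4) = 375 − 270 = 105.
Using row 4: 100 + 30 + 85 + 115 + ? → (4,1) = 375 − 330 = 45.
Column 1 must total 375; the given cells sum to 265, so (3,1) = 110.
Using column 4: 105 + 40 + 125 + 85 + ? → (5,4) = 375 − 355 = 20.
The remaining cell in row 3 is (3,2) = 375 − 360 = 15.
Using row 5: 130 + 90 + 20 + 75 + ? → (5,2) = 375 − 315 = 60.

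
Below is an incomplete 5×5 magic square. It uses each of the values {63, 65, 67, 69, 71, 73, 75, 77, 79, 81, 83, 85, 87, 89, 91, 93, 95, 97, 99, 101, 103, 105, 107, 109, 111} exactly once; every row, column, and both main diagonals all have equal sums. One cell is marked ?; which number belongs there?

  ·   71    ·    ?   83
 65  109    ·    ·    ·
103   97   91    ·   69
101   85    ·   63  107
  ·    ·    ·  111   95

The 25 entries sum to 2175, so each line sums to 2175/5 = 435.
Using row 3: 103 + 97 + 91 + 69 + ? → (3,4) = 435 − 360 = 75.
Using row 4: 101 + 85 + 63 + 107 + ? → (4,3) = 435 − 356 = 79.
The remaining cell in column 2 is (5,2) = 435 − 362 = 73.
Column 5 must total 435; the given cells sum to 354, so (2,5) = 81.
Main diagonal needs 435; the known cells sum to 358, so (1,1) = 77.
Using column 1: 77 + 65 + 103 + 101 + ? → (5,1) = 435 − 346 = 89.
From anti-diagonal, 435 − (83 + 91 + 85 + 89) gives (2,4) = 87.
From row 2, 435 − (65 + 109 + 87 + 81) gives (2,3) = 93.
Using row 5: 89 + 73 + 111 + 95 + ? → (5,3) = 435 − 368 = 67.
Column 3 must total 435; the given cells sum to 330, so (1,3) = 105.
Column 4: 87 + 75 + 63 + 111 + ? = 435, so (1,4) = 99.

99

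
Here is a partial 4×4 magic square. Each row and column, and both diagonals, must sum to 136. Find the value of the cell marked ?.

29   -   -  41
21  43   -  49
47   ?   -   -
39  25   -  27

33

From row 2, 136 − (21 + 43 + 49) gives (2,3) = 23.
Row 4 must total 136; the given cells sum to 91, so (4,3) = 45.
Column 4 needs 136; the known cells sum to 117, so (3,4) = 19.
Main diagonal must total 136; the given cells sum to 99, so (3,3) = 37.
Anti-diagonal needs 136; the known cells sum to 103, so (3,2) = 33.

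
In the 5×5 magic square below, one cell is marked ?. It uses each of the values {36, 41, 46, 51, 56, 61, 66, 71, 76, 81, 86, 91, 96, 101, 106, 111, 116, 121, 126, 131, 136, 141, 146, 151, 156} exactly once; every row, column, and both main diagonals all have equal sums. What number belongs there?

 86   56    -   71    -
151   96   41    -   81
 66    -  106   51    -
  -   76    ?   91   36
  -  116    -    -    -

146

The 25 entries sum to 2400, so each line sums to 2400/5 = 480.
Using row 2: 151 + 96 + 41 + 81 + ? → (2,4) = 480 − 369 = 111.
Column 2 must total 480; the given cells sum to 344, so (3,2) = 136.
The remaining cell in column 4 is (5,4) = 480 − 324 = 156.
From main diagonal, 480 − (86 + 96 + 106 + 91) gives (5,5) = 101.
Row 3: 66 + 136 + 106 + 51 + ? = 480, so (3,5) = 121.
Column 5 needs 480; the known cells sum to 339, so (1,5) = 141.
The remaining cell in anti-diagonal is (5,1) = 480 − 434 = 46.
Row 1: 86 + 56 + 71 + 141 + ? = 480, so (1,3) = 126.
Using row 5: 46 + 116 + 156 + 101 + ? → (5,3) = 480 − 419 = 61.
From column 1, 480 − (86 + 151 + 66 + 46) gives (4,1) = 131.
The remaining cell in column 3 is (4,3) = 480 − 334 = 146.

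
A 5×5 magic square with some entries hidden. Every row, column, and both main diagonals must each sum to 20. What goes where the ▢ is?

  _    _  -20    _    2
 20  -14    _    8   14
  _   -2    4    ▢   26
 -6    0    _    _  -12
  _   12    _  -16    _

Row 2 needs 20; the known cells sum to 28, so (2,3) = -8.
Using column 2: -14 + (-2) + 0 + 12 + ? → (1,2) = 20 − (-4) = 24.
From column 5, 20 − (2 + 14 + 26 + (-12)) gives (5,5) = -10.
Using anti-diagonal: 2 + 8 + 4 + 0 + ? → (5,1) = 20 − 14 = 6.
Using row 5: 6 + 12 + (-16) + (-10) + ? → (5,3) = 20 − (-8) = 28.
Column 3 needs 20; the known cells sum to 4, so (4,3) = 16.
From row 4, 20 − (-6 + 0 + 16 + (-12)) gives (4,4) = 22.
The remaining cell in main diagonal is (1,1) = 20 − 2 = 18.
From row 1, 20 − (18 + 24 + (-20) + 2) gives (1,4) = -4.
The remaining cell in column 1 is (3,1) = 20 − 38 = -18.
From column 4, 20 − (-4 + 8 + 22 + (-16)) gives (3,4) = 10.

10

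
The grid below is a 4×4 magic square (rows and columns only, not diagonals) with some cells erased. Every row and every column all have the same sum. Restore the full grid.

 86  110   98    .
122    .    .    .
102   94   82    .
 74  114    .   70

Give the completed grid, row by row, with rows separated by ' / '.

86 110 98 90 / 122 66 78 118 / 102 94 82 106 / 74 114 126 70

Column 1 is already complete: 86 + 122 + 102 + 74 = 384, so that is the magic constant.
Row 1 needs 384; the known cells sum to 294, so (1,4) = 90.
Row 3 needs 384; the known cells sum to 278, so (3,4) = 106.
Row 4 must total 384; the given cells sum to 258, so (4,3) = 126.
Column 2: 110 + 94 + 114 + ? = 384, so (2,2) = 66.
Using column 3: 98 + 82 + 126 + ? → (2,3) = 384 − 306 = 78.
The remaining cell in column 4 is (2,4) = 384 − 266 = 118.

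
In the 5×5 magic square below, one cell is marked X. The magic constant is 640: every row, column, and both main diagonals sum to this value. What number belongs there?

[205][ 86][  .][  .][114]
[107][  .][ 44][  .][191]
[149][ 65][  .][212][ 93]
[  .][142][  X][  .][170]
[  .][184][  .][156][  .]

198

Using row 3: 149 + 65 + 212 + 93 + ? → (3,3) = 640 − 519 = 121.
The remaining cell in column 2 is (2,2) = 640 − 477 = 163.
From column 5, 640 − (114 + 191 + 93 + 170) gives (5,5) = 72.
The remaining cell in main diagonal is (4,4) = 640 − 561 = 79.
Row 2 must total 640; the given cells sum to 505, so (2,4) = 135.
The remaining cell in column 4 is (1,4) = 640 − 582 = 58.
Anti-diagonal: 114 + 135 + 121 + 142 + ? = 640, so (5,1) = 128.
The remaining cell in row 1 is (1,3) = 640 − 463 = 177.
Row 5: 128 + 184 + 156 + 72 + ? = 640, so (5,3) = 100.
From column 1, 640 − (205 + 107 + 149 + 128) gives (4,1) = 51.
Column 3 needs 640; the known cells sum to 442, so (4,3) = 198.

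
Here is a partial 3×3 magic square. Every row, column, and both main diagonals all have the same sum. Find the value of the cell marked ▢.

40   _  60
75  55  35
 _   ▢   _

45

Row 2 is complete and sums to 165; that is the magic constant.
Row 1 must total 165; the given cells sum to 100, so (1,2) = 65.
From column 1, 165 − (40 + 75) gives (3,1) = 50.
Using column 2: 65 + 55 + ? → (3,2) = 165 − 120 = 45.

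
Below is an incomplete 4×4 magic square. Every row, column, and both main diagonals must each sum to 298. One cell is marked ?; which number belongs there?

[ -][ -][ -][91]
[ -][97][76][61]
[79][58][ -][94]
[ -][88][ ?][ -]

Row 2: 97 + 76 + 61 + ? = 298, so (2,1) = 64.
Row 3: 79 + 58 + 94 + ? = 298, so (3,3) = 67.
Column 2 needs 298; the known cells sum to 243, so (1,2) = 55.
Column 4 must total 298; the given cells sum to 246, so (4,4) = 52.
Main diagonal: 97 + 67 + 52 + ? = 298, so (1,1) = 82.
Using anti-diagonal: 91 + 76 + 58 + ? → (4,1) = 298 − 225 = 73.
From row 1, 298 − (82 + 55 + 91) gives (1,3) = 70.
Row 4: 73 + 88 + 52 + ? = 298, so (4,3) = 85.

85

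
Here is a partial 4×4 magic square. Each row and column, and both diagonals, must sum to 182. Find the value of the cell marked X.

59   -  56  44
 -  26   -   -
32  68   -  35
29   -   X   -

38

Row 1: 59 + 56 + 44 + ? = 182, so (1,2) = 23.
Row 3 needs 182; the known cells sum to 135, so (3,3) = 47.
The remaining cell in column 1 is (2,1) = 182 − 120 = 62.
Column 2 must total 182; the given cells sum to 117, so (4,2) = 65.
The remaining cell in main diagonal is (4,4) = 182 − 132 = 50.
The remaining cell in anti-diagonal is (2,3) = 182 − 141 = 41.
Row 2 needs 182; the known cells sum to 129, so (2,4) = 53.
From row 4, 182 − (29 + 65 + 50) gives (4,3) = 38.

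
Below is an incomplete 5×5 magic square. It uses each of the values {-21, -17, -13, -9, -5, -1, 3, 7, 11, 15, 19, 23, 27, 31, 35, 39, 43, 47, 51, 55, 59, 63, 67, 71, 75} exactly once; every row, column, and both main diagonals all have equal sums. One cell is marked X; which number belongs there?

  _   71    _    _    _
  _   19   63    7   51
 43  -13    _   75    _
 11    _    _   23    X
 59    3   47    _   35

67

The 25 entries sum to 675, so each line sums to 675/5 = 135.
The remaining cell in row 2 is (2,1) = 135 − 140 = -5.
Using row 5: 59 + 3 + 47 + 35 + ? → (5,4) = 135 − 144 = -9.
The remaining cell in column 1 is (1,1) = 135 − 108 = 27.
Column 2 needs 135; the known cells sum to 80, so (4,2) = 55.
Column 4 must total 135; the given cells sum to 96, so (1,4) = 39.
Using main diagonal: 27 + 19 + 23 + 35 + ? → (3,3) = 135 − 104 = 31.
The remaining cell in anti-diagonal is (1,5) = 135 − 152 = -17.
From row 1, 135 − (27 + 71 + 39 + (-17)) gives (1,3) = 15.
Using row 3: 43 + (-13) + 31 + 75 + ? → (3,5) = 135 − 136 = -1.
Using column 3: 15 + 63 + 31 + 47 + ? → (4,3) = 135 − 156 = -21.
Column 5: -17 + 51 + (-1) + 35 + ? = 135, so (4,5) = 67.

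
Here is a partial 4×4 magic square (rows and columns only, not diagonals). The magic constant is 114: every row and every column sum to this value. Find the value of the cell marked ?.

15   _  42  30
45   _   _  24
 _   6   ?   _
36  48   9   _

51

Row 1 must total 114; the given cells sum to 87, so (1,2) = 27.
The remaining cell in row 4 is (4,4) = 114 − 93 = 21.
Column 1 must total 114; the given cells sum to 96, so (3,1) = 18.
Column 2 must total 114; the given cells sum to 81, so (2,2) = 33.
Using column 4: 30 + 24 + 21 + ? → (3,4) = 114 − 75 = 39.
Row 2: 45 + 33 + 24 + ? = 114, so (2,3) = 12.
Using row 3: 18 + 6 + 39 + ? → (3,3) = 114 − 63 = 51.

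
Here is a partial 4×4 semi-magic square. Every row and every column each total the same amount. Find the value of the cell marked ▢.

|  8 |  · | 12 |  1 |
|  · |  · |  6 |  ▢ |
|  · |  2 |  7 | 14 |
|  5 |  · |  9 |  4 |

Column 3 is complete and sums to 34; that is the magic constant.
Row 1 must total 34; the given cells sum to 21, so (1,2) = 13.
The remaining cell in row 3 is (3,1) = 34 − 23 = 11.
Row 4: 5 + 9 + 4 + ? = 34, so (4,2) = 16.
Column 1 needs 34; the known cells sum to 24, so (2,1) = 10.
Column 2 needs 34; the known cells sum to 31, so (2,2) = 3.
The remaining cell in column 4 is (2,4) = 34 − 19 = 15.

15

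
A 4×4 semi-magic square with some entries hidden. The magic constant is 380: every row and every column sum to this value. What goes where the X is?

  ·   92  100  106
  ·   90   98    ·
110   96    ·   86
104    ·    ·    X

Row 1 needs 380; the known cells sum to 298, so (1,1) = 82.
Row 3 must total 380; the given cells sum to 292, so (3,3) = 88.
Column 1 needs 380; the known cells sum to 296, so (2,1) = 84.
Column 2 must total 380; the given cells sum to 278, so (4,2) = 102.
Column 3: 100 + 98 + 88 + ? = 380, so (4,3) = 94.
From row 2, 380 − (84 + 90 + 98) gives (2,4) = 108.
Row 4 needs 380; the known cells sum to 300, so (4,4) = 80.

80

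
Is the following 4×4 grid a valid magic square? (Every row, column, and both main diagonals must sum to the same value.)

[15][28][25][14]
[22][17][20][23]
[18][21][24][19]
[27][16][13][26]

Yes

Row 1: 15 + 28 + 25 + 14 = 82.
Row 2: 22 + 17 + 20 + 23 = 82.
Row 3: 18 + 21 + 24 + 19 = 82.
Row 4: 27 + 16 + 13 + 26 = 82.
Column 1: 15 + 22 + 18 + 27 = 82.
Column 2: 28 + 17 + 21 + 16 = 82.
Column 3: 25 + 20 + 24 + 13 = 82.
Column 4: 14 + 23 + 19 + 26 = 82.
Main diagonal: 15 + 17 + 24 + 26 = 82.
Anti-diagonal: 14 + 20 + 21 + 27 = 82.
All lines sum to 82.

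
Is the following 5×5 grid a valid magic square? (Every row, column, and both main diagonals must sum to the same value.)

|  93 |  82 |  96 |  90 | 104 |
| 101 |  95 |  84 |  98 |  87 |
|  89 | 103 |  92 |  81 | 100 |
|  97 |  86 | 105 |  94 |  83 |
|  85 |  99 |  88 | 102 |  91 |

Row 1: 93 + 82 + 96 + 90 + 104 = 465.
Row 2: 101 + 95 + 84 + 98 + 87 = 465.
Row 3: 89 + 103 + 92 + 81 + 100 = 465.
Row 4: 97 + 86 + 105 + 94 + 83 = 465.
Row 5: 85 + 99 + 88 + 102 + 91 = 465.
Column 1: 93 + 101 + 89 + 97 + 85 = 465.
Column 2: 82 + 95 + 103 + 86 + 99 = 465.
Column 3: 96 + 84 + 92 + 105 + 88 = 465.
Column 4: 90 + 98 + 81 + 94 + 102 = 465.
Column 5: 104 + 87 + 100 + 83 + 91 = 465.
Main diagonal: 93 + 95 + 92 + 94 + 91 = 465.
Anti-diagonal: 104 + 98 + 92 + 86 + 85 = 465.
All lines sum to 465.

Yes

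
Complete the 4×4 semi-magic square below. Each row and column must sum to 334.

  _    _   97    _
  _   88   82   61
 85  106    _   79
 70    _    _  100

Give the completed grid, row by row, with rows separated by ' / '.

Row 2 must total 334; the given cells sum to 231, so (2,1) = 103.
Row 3 must total 334; the given cells sum to 270, so (3,3) = 64.
Using column 1: 103 + 85 + 70 + ? → (1,1) = 334 − 258 = 76.
The remaining cell in column 3 is (4,3) = 334 − 243 = 91.
From column 4, 334 − (61 + 79 + 100) gives (1,4) = 94.
Row 1 needs 334; the known cells sum to 267, so (1,2) = 67.
Row 4 needs 334; the known cells sum to 261, so (4,2) = 73.

76 67 97 94 / 103 88 82 61 / 85 106 64 79 / 70 73 91 100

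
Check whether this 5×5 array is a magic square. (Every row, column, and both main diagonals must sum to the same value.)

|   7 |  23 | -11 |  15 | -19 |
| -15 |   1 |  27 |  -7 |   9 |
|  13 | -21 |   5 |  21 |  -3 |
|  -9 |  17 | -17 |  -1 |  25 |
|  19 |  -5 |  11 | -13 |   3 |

Row 1: 7 + 23 + (-11) + 15 + (-19) = 15.
Row 2: -15 + 1 + 27 + (-7) + 9 = 15.
Row 3: 13 + (-21) + 5 + 21 + (-3) = 15.
Row 4: -9 + 17 + (-17) + (-1) + 25 = 15.
Row 5: 19 + (-5) + 11 + (-13) + 3 = 15.
Column 1: 7 + (-15) + 13 + (-9) + 19 = 15.
Column 2: 23 + 1 + (-21) + 17 + (-5) = 15.
Column 3: -11 + 27 + 5 + (-17) + 11 = 15.
Column 4: 15 + (-7) + 21 + (-1) + (-13) = 15.
Column 5: -19 + 9 + (-3) + 25 + 3 = 15.
Main diagonal: 7 + 1 + 5 + (-1) + 3 = 15.
Anti-diagonal: -19 + (-7) + 5 + 17 + 19 = 15.
All lines sum to 15.

Yes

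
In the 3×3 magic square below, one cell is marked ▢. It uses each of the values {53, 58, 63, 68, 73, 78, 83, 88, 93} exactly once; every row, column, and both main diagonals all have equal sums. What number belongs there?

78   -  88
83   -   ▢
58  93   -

The 9 entries sum to 657, so each line sums to 657/3 = 219.
Row 1 needs 219; the known cells sum to 166, so (1,2) = 53.
Row 3: 58 + 93 + ? = 219, so (3,3) = 68.
Column 2 must total 219; the given cells sum to 146, so (2,2) = 73.
The remaining cell in column 3 is (2,3) = 219 − 156 = 63.

63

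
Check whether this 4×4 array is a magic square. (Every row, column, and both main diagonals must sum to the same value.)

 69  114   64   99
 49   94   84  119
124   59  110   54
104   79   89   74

No — column 4 sums to 346 but column 3 sums to 347.

Row 1: 69 + 114 + 64 + 99 = 346.
Row 2: 49 + 94 + 84 + 119 = 346.
Row 3: 124 + 59 + 110 + 54 = 347.
Row 4: 104 + 79 + 89 + 74 = 346.
Column 1: 69 + 49 + 124 + 104 = 346.
Column 2: 114 + 94 + 59 + 79 = 346.
Column 3: 64 + 84 + 110 + 89 = 347.
Column 4: 99 + 119 + 54 + 74 = 346.
Main diagonal: 69 + 94 + 110 + 74 = 347.
Anti-diagonal: 99 + 84 + 59 + 104 = 346.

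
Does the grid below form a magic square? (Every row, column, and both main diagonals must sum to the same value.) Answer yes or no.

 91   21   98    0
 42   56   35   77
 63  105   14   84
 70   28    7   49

No — row 2 sums to 210 but column 3 sums to 154.

Row 1: 91 + 21 + 98 + 0 = 210.
Row 2: 42 + 56 + 35 + 77 = 210.
Row 3: 63 + 105 + 14 + 84 = 266.
Row 4: 70 + 28 + 7 + 49 = 154.
Column 1: 91 + 42 + 63 + 70 = 266.
Column 2: 21 + 56 + 105 + 28 = 210.
Column 3: 98 + 35 + 14 + 7 = 154.
Column 4: 0 + 77 + 84 + 49 = 210.
Main diagonal: 91 + 56 + 14 + 49 = 210.
Anti-diagonal: 0 + 35 + 105 + 70 = 210.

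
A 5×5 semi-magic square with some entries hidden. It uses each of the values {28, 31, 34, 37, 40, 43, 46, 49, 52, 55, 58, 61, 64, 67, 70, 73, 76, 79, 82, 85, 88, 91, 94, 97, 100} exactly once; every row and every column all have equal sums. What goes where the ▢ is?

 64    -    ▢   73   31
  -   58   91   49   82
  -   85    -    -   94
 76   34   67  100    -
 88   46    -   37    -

55

The 25 entries sum to 1600, so each line sums to 1600/5 = 320.
Row 2 needs 320; the known cells sum to 280, so (2,1) = 40.
Row 4: 76 + 34 + 67 + 100 + ? = 320, so (4,5) = 43.
Column 1: 64 + 40 + 76 + 88 + ? = 320, so (3,1) = 52.
Column 2 must total 320; the given cells sum to 223, so (1,2) = 97.
Column 4 must total 320; the given cells sum to 259, so (3,4) = 61.
Column 5: 31 + 82 + 94 + 43 + ? = 320, so (5,5) = 70.
Row 1 must total 320; the given cells sum to 265, so (1,3) = 55.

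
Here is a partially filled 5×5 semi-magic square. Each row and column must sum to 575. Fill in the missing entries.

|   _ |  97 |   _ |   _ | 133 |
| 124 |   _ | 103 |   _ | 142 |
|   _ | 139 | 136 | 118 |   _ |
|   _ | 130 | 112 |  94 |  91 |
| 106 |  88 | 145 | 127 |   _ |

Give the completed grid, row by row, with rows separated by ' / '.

115 97 79 151 133 / 124 121 103 85 142 / 82 139 136 118 100 / 148 130 112 94 91 / 106 88 145 127 109

Using row 4: 130 + 112 + 94 + 91 + ? → (4,1) = 575 − 427 = 148.
The remaining cell in row 5 is (5,5) = 575 − 466 = 109.
Column 2: 97 + 139 + 130 + 88 + ? = 575, so (2,2) = 121.
Using column 3: 103 + 136 + 112 + 145 + ? → (1,3) = 575 − 496 = 79.
Column 5 needs 575; the known cells sum to 475, so (3,5) = 100.
The remaining cell in row 2 is (2,4) = 575 − 490 = 85.
Row 3 needs 575; the known cells sum to 493, so (3,1) = 82.
From column 1, 575 − (124 + 82 + 148 + 106) gives (1,1) = 115.
The remaining cell in column 4 is (1,4) = 575 − 424 = 151.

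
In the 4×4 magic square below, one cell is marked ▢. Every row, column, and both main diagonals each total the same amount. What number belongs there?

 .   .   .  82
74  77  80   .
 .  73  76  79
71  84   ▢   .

81

Anti-diagonal is complete and sums to 306; that is the magic constant.
From row 2, 306 − (74 + 77 + 80) gives (2,4) = 75.
From row 3, 306 − (73 + 76 + 79) gives (3,1) = 78.
Column 1 needs 306; the known cells sum to 223, so (1,1) = 83.
Using column 2: 77 + 73 + 84 + ? → (1,2) = 306 − 234 = 72.
Column 4 must total 306; the given cells sum to 236, so (4,4) = 70.
Row 1: 83 + 72 + 82 + ? = 306, so (1,3) = 69.
Row 4 needs 306; the known cells sum to 225, so (4,3) = 81.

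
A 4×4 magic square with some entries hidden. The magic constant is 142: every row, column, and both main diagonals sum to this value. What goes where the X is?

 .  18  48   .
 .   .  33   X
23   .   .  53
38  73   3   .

-2

Row 4 needs 142; the known cells sum to 114, so (4,4) = 28.
From column 3, 142 − (48 + 33 + 3) gives (3,3) = 58.
From row 3, 142 − (23 + 58 + 53) gives (3,2) = 8.
Column 2: 18 + 8 + 73 + ? = 142, so (2,2) = 43.
From main diagonal, 142 − (43 + 58 + 28) gives (1,1) = 13.
Anti-diagonal needs 142; the known cells sum to 79, so (1,4) = 63.
Using column 1: 13 + 23 + 38 + ? → (2,1) = 142 − 74 = 68.
From column 4, 142 − (63 + 53 + 28) gives (2,4) = -2.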